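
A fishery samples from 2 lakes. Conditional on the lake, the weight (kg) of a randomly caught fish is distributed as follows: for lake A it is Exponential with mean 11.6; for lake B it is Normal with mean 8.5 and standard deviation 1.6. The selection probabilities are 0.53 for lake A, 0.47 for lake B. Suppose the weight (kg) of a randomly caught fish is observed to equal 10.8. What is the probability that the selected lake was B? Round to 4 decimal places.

0.6984

Likelihoods f(10.8 | ·): A: 0.0339781; B: 0.0887311.
Posterior ∝ prior × likelihood. Numerator for B: 0.47·0.0887311 = 0.0417036.
Normalizing constant: 0.53·0.0339781 + 0.47·0.0887311 = 0.059712.
P(B | observation) = 0.0417036 / 0.059712 = 0.698413.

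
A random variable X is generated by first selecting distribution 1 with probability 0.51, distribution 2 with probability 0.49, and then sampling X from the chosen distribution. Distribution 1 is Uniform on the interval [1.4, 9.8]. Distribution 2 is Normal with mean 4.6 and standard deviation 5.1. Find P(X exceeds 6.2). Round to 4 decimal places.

Conditional on each component, P(X > 6.2): 1: 0.428571; 2: 0.376865.
By total probability, P(X > 6.2) = 0.51·0.428571 + 0.49·0.376865 = 0.403235.

0.4032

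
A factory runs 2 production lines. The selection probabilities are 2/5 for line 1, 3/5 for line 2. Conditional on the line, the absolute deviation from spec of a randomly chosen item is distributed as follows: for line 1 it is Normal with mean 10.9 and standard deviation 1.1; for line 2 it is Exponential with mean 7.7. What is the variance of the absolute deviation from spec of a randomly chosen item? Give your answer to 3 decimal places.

Per component, 1: μ=10.9, E[X²]=120.02; 2: μ=7.7, E[X²]=118.58.
E[X] = 0.4·10.9 + 0.6·7.7 = 8.98.
E[X²] = 0.4·120.02 + 0.6·118.58 = 119.156.
Var(X) = E[X²] − (E[X])² = 119.156 − 80.6404 = 38.5156.

38.516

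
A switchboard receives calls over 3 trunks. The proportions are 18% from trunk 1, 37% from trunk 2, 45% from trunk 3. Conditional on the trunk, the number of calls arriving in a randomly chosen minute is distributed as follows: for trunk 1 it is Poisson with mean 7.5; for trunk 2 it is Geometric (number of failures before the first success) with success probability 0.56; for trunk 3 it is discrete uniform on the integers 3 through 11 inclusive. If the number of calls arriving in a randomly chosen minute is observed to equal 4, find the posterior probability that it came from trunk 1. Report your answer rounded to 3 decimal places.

0.185

Likelihoods P(X=4 | ·): 1: 0.0729164; 2: 0.0209893; 3: 0.111111.
Posterior ∝ prior × likelihood. Numerator for 1: 0.18·0.0729164 = 0.013125.
Normalizing constant: 0.18·0.0729164 + 0.37·0.0209893 + 0.45·0.111111 = 0.070891.
P(1 | observation) = 0.013125 / 0.070891 = 0.185143.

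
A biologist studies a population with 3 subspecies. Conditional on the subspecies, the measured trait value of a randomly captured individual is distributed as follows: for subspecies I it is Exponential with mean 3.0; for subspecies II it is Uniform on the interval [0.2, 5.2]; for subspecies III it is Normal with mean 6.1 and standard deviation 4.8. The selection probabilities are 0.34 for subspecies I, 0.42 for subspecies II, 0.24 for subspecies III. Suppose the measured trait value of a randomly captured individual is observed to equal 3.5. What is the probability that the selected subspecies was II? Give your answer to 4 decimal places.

0.6153

Likelihoods f(3.5 | ·): I: 0.103801; II: 0.2; III: 0.0717724.
Posterior ∝ prior × likelihood. Numerator for II: 0.42·0.2 = 0.084.
Normalizing constant: 0.34·0.103801 + 0.42·0.2 + 0.24·0.0717724 = 0.136518.
P(II | observation) = 0.084 / 0.136518 = 0.615305.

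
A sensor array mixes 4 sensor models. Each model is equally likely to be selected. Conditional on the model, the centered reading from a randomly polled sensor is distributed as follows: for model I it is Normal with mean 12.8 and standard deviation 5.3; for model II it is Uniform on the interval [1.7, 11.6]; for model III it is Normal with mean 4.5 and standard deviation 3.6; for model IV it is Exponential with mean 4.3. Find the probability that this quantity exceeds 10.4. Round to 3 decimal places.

Conditional on each model, P(X > 10.4): I: 0.674664; II: 0.121212; III: 0.0506182; IV: 0.0890458.
By total probability, P(X > 10.4) = 0.25·0.674664 + 0.25·0.121212 + 0.25·0.0506182 + 0.25·0.0890458 = 0.233885.

0.234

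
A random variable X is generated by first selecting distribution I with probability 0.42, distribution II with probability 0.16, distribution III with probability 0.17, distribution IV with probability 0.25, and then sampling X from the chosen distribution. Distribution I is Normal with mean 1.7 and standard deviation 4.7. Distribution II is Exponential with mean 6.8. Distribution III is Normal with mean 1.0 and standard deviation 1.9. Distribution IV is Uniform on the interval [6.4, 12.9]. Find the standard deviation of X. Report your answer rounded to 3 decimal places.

Per component, I: μ=1.7, E[X²]=24.98; II: μ=6.8, E[X²]=92.48; III: μ=1, E[X²]=4.61; IV: μ=9.65, E[X²]=96.6433.
E[X] = 0.42·1.7 + 0.16·6.8 + 0.17·1 + 0.25·9.65 = 4.3845.
E[X²] = 0.42·24.98 + 0.16·92.48 + 0.17·4.61 + 0.25·96.6433 = 50.2329.
Var(X) = E[X²] − (E[X])² = 50.2329 − 19.2238 = 31.0091.
SD(X) = √31.0091 = 5.56858.

5.569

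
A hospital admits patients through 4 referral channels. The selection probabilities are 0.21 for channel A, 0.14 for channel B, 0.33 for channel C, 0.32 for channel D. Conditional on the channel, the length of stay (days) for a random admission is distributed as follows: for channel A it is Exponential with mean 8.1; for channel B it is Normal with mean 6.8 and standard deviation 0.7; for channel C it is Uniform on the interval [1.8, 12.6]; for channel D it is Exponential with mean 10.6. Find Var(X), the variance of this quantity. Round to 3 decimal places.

55.410

Per component, A: μ=8.1, E[X²]=131.22; B: μ=6.8, E[X²]=46.73; C: μ=7.2, E[X²]=61.56; D: μ=10.6, E[X²]=224.72.
E[X] = 0.21·8.1 + 0.14·6.8 + 0.33·7.2 + 0.32·10.6 = 8.421.
E[X²] = 0.21·131.22 + 0.14·46.73 + 0.33·61.56 + 0.32·224.72 = 126.324.
Var(X) = E[X²] − (E[X])² = 126.324 − 70.9132 = 55.4104.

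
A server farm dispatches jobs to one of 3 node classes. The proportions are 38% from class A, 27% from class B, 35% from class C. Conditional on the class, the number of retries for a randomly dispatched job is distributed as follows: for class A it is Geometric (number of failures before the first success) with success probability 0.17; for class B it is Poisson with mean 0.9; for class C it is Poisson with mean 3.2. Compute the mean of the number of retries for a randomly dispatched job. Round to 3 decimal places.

Component means — A: 4.88235; B: 0.9; C: 3.2.
E[X] = 0.38·4.88235 + 0.27·0.9 + 0.35·3.2 = 3.21829.

3.218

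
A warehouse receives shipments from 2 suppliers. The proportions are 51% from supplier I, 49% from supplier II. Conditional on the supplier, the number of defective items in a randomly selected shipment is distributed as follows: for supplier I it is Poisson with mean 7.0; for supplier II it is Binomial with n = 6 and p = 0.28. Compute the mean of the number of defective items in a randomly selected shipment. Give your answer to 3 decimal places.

4.393

Component means — I: 7; II: 1.68.
E[X] = 0.51·7 + 0.49·1.68 = 4.3932.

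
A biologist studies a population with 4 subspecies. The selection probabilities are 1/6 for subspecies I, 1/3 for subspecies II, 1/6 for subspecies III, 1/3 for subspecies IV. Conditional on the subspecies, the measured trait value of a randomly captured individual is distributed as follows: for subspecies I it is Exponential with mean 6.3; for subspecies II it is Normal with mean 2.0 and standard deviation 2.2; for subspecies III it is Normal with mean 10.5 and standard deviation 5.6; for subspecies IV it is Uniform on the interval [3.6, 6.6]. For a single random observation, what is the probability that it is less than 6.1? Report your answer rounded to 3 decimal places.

0.740

Conditional on each subspecies, P(X < 6.1): I: 0.620254; II: 0.968814; III: 0.216017; IV: 0.833333.
By total probability, P(X < 6.1) = 0.166667·0.620254 + 0.333333·0.968814 + 0.166667·0.216017 + 0.333333·0.833333 = 0.740094.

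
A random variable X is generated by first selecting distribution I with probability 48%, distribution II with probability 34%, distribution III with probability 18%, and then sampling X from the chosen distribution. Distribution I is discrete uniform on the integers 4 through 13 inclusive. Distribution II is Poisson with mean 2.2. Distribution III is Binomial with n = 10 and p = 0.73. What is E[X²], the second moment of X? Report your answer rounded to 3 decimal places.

50.981

For each component E[X²] = Var + (mean)², giving I: 80.5; II: 7.04; III: 55.261.
Overall E[X²] = 0.48·80.5 + 0.34·7.04 + 0.18·55.261 = 50.9806.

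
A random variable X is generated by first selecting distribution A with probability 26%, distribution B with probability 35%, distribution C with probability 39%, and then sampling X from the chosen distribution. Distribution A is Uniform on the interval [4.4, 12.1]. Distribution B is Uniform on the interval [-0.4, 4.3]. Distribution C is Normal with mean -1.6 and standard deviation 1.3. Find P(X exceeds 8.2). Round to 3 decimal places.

0.132

Conditional on each component, P(X > 8.2): A: 0.506494; B: 0; C: 2.37588e-14.
By total probability, P(X > 8.2) = 0.26·0.506494 + 0.35·0 + 0.39·2.37588e-14 = 0.131688.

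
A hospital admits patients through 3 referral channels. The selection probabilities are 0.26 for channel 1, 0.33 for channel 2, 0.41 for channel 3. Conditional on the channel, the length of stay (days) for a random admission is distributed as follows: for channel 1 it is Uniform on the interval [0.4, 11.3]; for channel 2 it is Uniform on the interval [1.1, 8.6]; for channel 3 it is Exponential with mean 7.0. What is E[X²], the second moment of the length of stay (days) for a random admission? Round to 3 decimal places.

60.961

For each component E[X²] = Var + (mean)², giving 1: 44.1233; 2: 28.21; 3: 98.
Overall E[X²] = 0.26·44.1233 + 0.33·28.21 + 0.41·98 = 60.9614.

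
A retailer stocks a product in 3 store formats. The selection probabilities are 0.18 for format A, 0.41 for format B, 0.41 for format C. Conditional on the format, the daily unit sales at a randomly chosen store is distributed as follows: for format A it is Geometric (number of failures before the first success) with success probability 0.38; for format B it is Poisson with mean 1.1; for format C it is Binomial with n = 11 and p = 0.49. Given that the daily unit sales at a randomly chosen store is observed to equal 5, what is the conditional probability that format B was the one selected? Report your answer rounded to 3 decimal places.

0.018

Likelihoods P(X=5 | ·): A: 0.034813; B: 0.00446744; C: 0.229638.
Posterior ∝ prior × likelihood. Numerator for B: 0.41·0.00446744 = 0.00183165.
Normalizing constant: 0.18·0.034813 + 0.41·0.00446744 + 0.41·0.229638 = 0.10225.
P(B | observation) = 0.00183165 / 0.10225 = 0.0179135.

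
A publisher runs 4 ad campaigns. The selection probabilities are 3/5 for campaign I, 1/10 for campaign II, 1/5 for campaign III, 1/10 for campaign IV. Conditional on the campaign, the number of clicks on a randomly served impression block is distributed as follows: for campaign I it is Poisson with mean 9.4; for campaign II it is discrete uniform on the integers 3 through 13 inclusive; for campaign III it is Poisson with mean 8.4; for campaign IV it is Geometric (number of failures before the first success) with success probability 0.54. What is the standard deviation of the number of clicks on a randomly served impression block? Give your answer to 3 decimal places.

3.841

Per component, I: μ=9.4, E[X²]=97.76; II: μ=8, E[X²]=74; III: μ=8.4, E[X²]=78.96; IV: μ=0.851852, E[X²]=2.30316.
E[X] = 0.6·9.4 + 0.1·8 + 0.2·8.4 + 0.1·0.851852 = 8.20519.
E[X²] = 0.6·97.76 + 0.1·74 + 0.2·78.96 + 0.1·2.30316 = 82.0783.
Var(X) = E[X²] − (E[X])² = 82.0783 − 67.3251 = 14.7533.
SD(X) = √14.7533 = 3.841.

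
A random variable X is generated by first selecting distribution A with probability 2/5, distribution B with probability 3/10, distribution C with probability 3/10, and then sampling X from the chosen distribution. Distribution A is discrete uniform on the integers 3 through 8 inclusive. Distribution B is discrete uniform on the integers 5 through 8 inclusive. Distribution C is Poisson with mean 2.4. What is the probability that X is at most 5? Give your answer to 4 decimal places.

0.5643

Conditional on each component, P(X ≤ 5): A: 0.5; B: 0.25; C: 0.964327.
By total probability, P(X ≤ 5) = 0.4·0.5 + 0.3·0.25 + 0.3·0.964327 = 0.564298.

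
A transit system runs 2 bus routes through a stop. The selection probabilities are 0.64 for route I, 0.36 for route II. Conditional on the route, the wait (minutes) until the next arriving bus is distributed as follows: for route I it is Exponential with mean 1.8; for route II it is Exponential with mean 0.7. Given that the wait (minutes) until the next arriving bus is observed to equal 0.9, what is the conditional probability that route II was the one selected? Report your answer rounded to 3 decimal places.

Likelihoods f(0.9 | ·): I: 0.336961; II: 0.394933.
Posterior ∝ prior × likelihood. Numerator for II: 0.36·0.394933 = 0.142176.
Normalizing constant: 0.64·0.336961 + 0.36·0.394933 = 0.357831.
P(II | observation) = 0.142176 / 0.357831 = 0.397327.

0.397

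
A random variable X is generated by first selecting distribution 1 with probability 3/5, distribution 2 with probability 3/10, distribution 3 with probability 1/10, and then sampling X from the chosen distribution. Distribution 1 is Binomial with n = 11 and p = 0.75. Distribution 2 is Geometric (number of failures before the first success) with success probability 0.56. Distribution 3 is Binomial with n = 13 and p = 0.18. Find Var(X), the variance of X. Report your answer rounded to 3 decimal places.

14.047

Per component, 1: μ=8.25, E[X²]=70.125; 2: μ=0.785714, E[X²]=2.02041; 3: μ=2.34, E[X²]=7.3944.
E[X] = 0.6·8.25 + 0.3·0.785714 + 0.1·2.34 = 5.41971.
E[X²] = 0.6·70.125 + 0.3·2.02041 + 0.1·7.3944 = 43.4206.
Var(X) = E[X²] − (E[X])² = 43.4206 − 29.3733 = 14.0473.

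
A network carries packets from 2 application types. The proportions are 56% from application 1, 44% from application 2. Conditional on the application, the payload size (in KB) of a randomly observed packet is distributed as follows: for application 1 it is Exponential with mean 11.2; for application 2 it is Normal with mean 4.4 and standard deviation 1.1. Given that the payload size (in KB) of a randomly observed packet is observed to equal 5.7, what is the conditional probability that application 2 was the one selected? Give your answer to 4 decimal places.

0.7253

Likelihoods f(5.7 | ·): 1: 0.0536732; 2: 0.180397.
Posterior ∝ prior × likelihood. Numerator for 2: 0.44·0.180397 = 0.0793746.
Normalizing constant: 0.56·0.0536732 + 0.44·0.180397 = 0.109432.
P(2 | observation) = 0.0793746 / 0.109432 = 0.725336.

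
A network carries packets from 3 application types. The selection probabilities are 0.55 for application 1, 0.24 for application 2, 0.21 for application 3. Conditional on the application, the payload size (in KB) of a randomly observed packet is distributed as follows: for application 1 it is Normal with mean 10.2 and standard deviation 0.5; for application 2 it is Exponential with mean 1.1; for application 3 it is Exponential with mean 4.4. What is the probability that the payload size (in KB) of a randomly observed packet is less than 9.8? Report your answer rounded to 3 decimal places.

Conditional on each application, P(X < 9.8): 1: 0.211855; 2: 0.999865; 3: 0.892178.
By total probability, P(X < 9.8) = 0.55·0.211855 + 0.24·0.999865 + 0.21·0.892178 = 0.543845.

0.544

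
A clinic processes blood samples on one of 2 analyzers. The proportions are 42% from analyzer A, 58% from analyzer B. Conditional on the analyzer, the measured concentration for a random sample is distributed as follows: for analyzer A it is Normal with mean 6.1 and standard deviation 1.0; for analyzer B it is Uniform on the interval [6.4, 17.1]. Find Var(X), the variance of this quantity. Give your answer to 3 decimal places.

13.730

Per component, A: μ=6.1, E[X²]=38.21; B: μ=11.75, E[X²]=147.603.
E[X] = 0.42·6.1 + 0.58·11.75 = 9.377.
E[X²] = 0.42·38.21 + 0.58·147.603 = 101.658.
Var(X) = E[X²] − (E[X])² = 101.658 − 87.9281 = 13.73.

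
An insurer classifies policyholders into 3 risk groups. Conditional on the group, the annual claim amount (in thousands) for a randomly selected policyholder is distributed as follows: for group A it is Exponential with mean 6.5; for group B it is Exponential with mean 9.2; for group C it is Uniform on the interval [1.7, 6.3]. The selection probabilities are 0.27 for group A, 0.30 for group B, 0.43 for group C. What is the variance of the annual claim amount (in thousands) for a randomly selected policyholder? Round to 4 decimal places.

Per component, A: μ=6.5, E[X²]=84.5; B: μ=9.2, E[X²]=169.28; C: μ=4, E[X²]=17.7633.
E[X] = 0.27·6.5 + 0.3·9.2 + 0.43·4 = 6.235.
E[X²] = 0.27·84.5 + 0.3·169.28 + 0.43·17.7633 = 81.2372.
Var(X) = E[X²] − (E[X])² = 81.2372 − 38.8752 = 42.362.

42.3620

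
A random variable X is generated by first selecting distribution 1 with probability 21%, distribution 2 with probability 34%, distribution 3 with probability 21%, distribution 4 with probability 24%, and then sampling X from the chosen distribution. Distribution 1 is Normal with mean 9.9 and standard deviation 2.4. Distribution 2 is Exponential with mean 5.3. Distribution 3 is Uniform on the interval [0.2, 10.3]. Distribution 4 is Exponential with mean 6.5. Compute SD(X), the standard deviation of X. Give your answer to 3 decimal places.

5.092

Per component, 1: μ=9.9, E[X²]=103.77; 2: μ=5.3, E[X²]=56.18; 3: μ=5.25, E[X²]=36.0633; 4: μ=6.5, E[X²]=84.5.
E[X] = 0.21·9.9 + 0.34·5.3 + 0.21·5.25 + 0.24·6.5 = 6.5435.
E[X²] = 0.21·103.77 + 0.34·56.18 + 0.21·36.0633 + 0.24·84.5 = 68.7462.
Var(X) = E[X²] − (E[X])² = 68.7462 − 42.8174 = 25.9288.
SD(X) = √25.9288 = 5.09203.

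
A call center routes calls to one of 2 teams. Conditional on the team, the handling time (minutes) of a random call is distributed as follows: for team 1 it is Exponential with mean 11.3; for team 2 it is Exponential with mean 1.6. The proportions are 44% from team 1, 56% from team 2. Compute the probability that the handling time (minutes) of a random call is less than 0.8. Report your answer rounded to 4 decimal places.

0.2504

Conditional on each team, P(X < 0.8): 1: 0.0683485; 2: 0.393469.
By total probability, P(X < 0.8) = 0.44·0.0683485 + 0.56·0.393469 = 0.250416.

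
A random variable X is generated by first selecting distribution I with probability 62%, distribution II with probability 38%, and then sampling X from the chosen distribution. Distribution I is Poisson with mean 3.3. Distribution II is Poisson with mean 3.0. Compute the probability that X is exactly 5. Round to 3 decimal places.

0.113

Conditional on each component, P(X = 5): I: 0.120286; II: 0.100819.
By total probability, P(X = 5) = 0.62·0.120286 + 0.38·0.100819 = 0.112889.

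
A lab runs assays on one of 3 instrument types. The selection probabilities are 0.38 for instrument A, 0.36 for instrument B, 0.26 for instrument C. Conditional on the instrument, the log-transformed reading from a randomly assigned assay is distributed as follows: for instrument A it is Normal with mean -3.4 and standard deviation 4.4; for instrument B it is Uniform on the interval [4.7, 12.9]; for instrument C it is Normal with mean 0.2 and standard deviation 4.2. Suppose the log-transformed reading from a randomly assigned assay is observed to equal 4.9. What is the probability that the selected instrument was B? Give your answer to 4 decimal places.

0.6977

Likelihoods f(4.9 | ·): A: 0.0153027; B: 0.121951; C: 0.0507849.
Posterior ∝ prior × likelihood. Numerator for B: 0.36·0.121951 = 0.0439024.
Normalizing constant: 0.38·0.0153027 + 0.36·0.121951 + 0.26·0.0507849 = 0.0629215.
P(B | observation) = 0.0439024 / 0.0629215 = 0.697733.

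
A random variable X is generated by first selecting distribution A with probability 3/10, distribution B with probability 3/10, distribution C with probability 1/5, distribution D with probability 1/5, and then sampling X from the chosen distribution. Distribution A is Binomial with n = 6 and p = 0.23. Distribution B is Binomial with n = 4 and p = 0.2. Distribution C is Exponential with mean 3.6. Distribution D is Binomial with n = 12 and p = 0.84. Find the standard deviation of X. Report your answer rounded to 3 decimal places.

Per component, A: μ=1.38, E[X²]=2.967; B: μ=0.8, E[X²]=1.28; C: μ=3.6, E[X²]=25.92; D: μ=10.08, E[X²]=103.219.
E[X] = 0.3·1.38 + 0.3·0.8 + 0.2·3.6 + 0.2·10.08 = 3.39.
E[X²] = 0.3·2.967 + 0.3·1.28 + 0.2·25.92 + 0.2·103.219 = 27.1019.
Var(X) = E[X²] − (E[X])² = 27.1019 − 11.4921 = 15.6098.
SD(X) = √15.6098 = 3.95093.

3.951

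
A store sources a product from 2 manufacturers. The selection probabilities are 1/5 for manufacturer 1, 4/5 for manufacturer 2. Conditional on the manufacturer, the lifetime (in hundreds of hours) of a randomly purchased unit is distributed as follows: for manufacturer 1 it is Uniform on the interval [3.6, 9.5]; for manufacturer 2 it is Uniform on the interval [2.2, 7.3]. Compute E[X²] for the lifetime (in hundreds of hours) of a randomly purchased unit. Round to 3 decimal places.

For each component E[X²] = Var + (mean)², giving 1: 45.8033; 2: 24.73.
Overall E[X²] = 0.2·45.8033 + 0.8·24.73 = 28.9447.

28.945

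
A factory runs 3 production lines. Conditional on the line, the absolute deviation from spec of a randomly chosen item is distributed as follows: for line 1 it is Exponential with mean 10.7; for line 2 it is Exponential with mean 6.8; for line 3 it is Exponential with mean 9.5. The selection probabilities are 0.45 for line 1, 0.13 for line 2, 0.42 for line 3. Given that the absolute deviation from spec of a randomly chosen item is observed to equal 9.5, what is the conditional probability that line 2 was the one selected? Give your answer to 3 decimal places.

Likelihoods f(9.5 | ·): 1: 0.0384616; 2: 0.0363711; 3: 0.0387242.
Posterior ∝ prior × likelihood. Numerator for 2: 0.13·0.0363711 = 0.00472824.
Normalizing constant: 0.45·0.0384616 + 0.13·0.0363711 + 0.42·0.0387242 = 0.0383001.
P(2 | observation) = 0.00472824 / 0.0383001 = 0.123452.

0.123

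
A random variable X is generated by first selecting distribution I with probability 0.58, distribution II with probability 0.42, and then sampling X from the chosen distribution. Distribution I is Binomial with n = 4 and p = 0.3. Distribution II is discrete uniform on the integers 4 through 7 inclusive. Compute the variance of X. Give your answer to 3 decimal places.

Per component, I: μ=1.2, E[X²]=2.28; II: μ=5.5, E[X²]=31.5.
E[X] = 0.58·1.2 + 0.42·5.5 = 3.006.
E[X²] = 0.58·2.28 + 0.42·31.5 = 14.5524.
Var(X) = E[X²] − (E[X])² = 14.5524 − 9.03604 = 5.51636.

5.516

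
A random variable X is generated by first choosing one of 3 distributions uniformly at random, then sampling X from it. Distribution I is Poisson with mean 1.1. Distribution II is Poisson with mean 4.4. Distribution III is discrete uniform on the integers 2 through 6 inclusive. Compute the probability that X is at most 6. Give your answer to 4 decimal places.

Conditional on each component, P(X ≤ 6): I: 0.999851; II: 0.843645; III: 1.
By total probability, P(X ≤ 6) = 0.333333·0.999851 + 0.333333·0.843645 + 0.333333·1 = 0.947832.

0.9478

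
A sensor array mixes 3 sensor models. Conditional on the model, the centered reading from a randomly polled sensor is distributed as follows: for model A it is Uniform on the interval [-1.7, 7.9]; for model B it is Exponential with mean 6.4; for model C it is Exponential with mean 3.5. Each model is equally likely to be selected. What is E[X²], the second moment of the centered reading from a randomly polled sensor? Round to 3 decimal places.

41.237

For each component E[X²] = Var + (mean)², giving A: 17.29; B: 81.92; C: 24.5.
Overall E[X²] = 0.333333·17.29 + 0.333333·81.92 + 0.333333·24.5 = 41.2367.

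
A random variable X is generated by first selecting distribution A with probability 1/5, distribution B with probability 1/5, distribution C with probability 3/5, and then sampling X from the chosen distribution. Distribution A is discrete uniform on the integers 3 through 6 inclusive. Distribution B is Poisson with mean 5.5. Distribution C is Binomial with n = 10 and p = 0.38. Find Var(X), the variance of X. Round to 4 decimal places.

Per component, A: μ=4.5, E[X²]=21.5; B: μ=5.5, E[X²]=35.75; C: μ=3.8, E[X²]=16.796.
E[X] = 0.2·4.5 + 0.2·5.5 + 0.6·3.8 = 4.28.
E[X²] = 0.2·21.5 + 0.2·35.75 + 0.6·16.796 = 21.5276.
Var(X) = E[X²] − (E[X])² = 21.5276 − 18.3184 = 3.2092.

3.2092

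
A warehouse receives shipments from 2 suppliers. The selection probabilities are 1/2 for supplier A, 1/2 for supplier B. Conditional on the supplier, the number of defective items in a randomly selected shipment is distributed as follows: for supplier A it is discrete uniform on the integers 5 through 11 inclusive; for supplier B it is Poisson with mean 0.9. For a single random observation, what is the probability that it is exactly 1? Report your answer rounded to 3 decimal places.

Conditional on each supplier, P(X = 1): A: 0; B: 0.365913.
By total probability, P(X = 1) = 0.5·0 + 0.5·0.365913 = 0.182956.

0.183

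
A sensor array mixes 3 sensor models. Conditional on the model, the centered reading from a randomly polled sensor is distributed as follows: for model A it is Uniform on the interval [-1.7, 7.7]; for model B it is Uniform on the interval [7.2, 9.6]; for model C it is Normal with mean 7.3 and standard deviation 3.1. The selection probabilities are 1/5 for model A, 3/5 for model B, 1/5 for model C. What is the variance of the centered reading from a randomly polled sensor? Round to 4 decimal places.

8.0667

Per component, A: μ=3, E[X²]=16.3633; B: μ=8.4, E[X²]=71.04; C: μ=7.3, E[X²]=62.9.
E[X] = 0.2·3 + 0.6·8.4 + 0.2·7.3 = 7.1.
E[X²] = 0.2·16.3633 + 0.6·71.04 + 0.2·62.9 = 58.4767.
Var(X) = E[X²] − (E[X])² = 58.4767 − 50.41 = 8.06667.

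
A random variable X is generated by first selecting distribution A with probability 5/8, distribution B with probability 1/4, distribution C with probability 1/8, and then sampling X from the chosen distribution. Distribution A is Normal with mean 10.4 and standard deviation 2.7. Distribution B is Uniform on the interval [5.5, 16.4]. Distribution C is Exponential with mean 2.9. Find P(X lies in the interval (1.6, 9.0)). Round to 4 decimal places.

Conditional on each component, P(1.6 < X < 9.0): A: 0.30149; B: 0.321101; C: 0.531062.
By total probability, P(1.6 < X < 9.0) = 0.625·0.30149 + 0.25·0.321101 + 0.125·0.531062 = 0.335089.

0.3351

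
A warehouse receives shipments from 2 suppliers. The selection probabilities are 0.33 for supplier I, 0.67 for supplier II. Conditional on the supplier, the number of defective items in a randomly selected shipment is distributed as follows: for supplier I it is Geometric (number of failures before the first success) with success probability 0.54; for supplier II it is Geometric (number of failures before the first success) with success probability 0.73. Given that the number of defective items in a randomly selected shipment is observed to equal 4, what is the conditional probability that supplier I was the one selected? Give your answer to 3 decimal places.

0.754

Likelihoods P(X=4 | ·): I: 0.0241783; II: 0.00387952.
Posterior ∝ prior × likelihood. Numerator for I: 0.33·0.0241783 = 0.00797883.
Normalizing constant: 0.33·0.0241783 + 0.67·0.00387952 = 0.0105781.
P(I | observation) = 0.00797883 / 0.0105781 = 0.754278.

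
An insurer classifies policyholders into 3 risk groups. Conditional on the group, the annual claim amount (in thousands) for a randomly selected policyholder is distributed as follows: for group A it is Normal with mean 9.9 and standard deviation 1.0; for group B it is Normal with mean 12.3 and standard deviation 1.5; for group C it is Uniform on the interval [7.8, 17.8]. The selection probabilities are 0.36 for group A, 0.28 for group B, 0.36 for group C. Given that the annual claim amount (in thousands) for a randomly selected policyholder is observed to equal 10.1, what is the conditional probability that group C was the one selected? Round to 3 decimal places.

0.178

Likelihoods f(10.1 | ·): A: 0.391043; B: 0.0907217; C: 0.1.
Posterior ∝ prior × likelihood. Numerator for C: 0.36·0.1 = 0.036.
Normalizing constant: 0.36·0.391043 + 0.28·0.0907217 + 0.36·0.1 = 0.202177.
P(C | observation) = 0.036 / 0.202177 = 0.178061.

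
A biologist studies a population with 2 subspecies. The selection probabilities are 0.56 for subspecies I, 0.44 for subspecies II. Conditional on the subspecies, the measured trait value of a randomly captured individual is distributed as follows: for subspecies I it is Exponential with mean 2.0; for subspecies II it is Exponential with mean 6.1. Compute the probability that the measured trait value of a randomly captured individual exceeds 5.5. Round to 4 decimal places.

0.2144

Conditional on each subspecies, P(X > 5.5): I: 0.0639279; II: 0.405904.
By total probability, P(X > 5.5) = 0.56·0.0639279 + 0.44·0.405904 = 0.214397.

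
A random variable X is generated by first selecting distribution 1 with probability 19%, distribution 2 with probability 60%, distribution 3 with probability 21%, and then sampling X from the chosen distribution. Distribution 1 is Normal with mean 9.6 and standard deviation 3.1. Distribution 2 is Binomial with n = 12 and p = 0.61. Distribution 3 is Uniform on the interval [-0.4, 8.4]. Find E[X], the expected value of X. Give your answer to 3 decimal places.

Component means — 1: 9.6; 2: 7.32; 3: 4.
E[X] = 0.19·9.6 + 0.6·7.32 + 0.21·4 = 7.056.

7.056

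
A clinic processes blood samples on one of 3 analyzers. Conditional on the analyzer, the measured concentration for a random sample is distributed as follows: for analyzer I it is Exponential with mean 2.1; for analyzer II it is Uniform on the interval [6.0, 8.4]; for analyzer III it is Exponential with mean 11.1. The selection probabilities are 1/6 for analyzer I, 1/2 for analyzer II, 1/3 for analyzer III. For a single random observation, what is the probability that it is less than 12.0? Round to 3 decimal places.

Conditional on each analyzer, P(X < 12.0): I: 0.996701; II: 1; III: 0.660771.
By total probability, P(X < 12.0) = 0.166667·0.996701 + 0.5·1 + 0.333333·0.660771 = 0.886374.

0.886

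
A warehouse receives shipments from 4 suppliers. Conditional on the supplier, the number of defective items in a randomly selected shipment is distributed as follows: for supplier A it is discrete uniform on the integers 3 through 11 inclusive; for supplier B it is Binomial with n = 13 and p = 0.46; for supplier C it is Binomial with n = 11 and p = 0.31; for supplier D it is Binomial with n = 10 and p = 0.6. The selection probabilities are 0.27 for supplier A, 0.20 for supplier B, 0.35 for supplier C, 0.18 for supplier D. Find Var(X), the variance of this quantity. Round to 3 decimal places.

5.909

Per component, A: μ=7, E[X²]=55.6667; B: μ=5.98, E[X²]=38.9896; C: μ=3.41, E[X²]=13.981; D: μ=6, E[X²]=38.4.
E[X] = 0.27·7 + 0.2·5.98 + 0.35·3.41 + 0.18·6 = 5.3595.
E[X²] = 0.27·55.6667 + 0.2·38.9896 + 0.35·13.981 + 0.18·38.4 = 34.6333.
Var(X) = E[X²] − (E[X])² = 34.6333 − 28.7242 = 5.90903.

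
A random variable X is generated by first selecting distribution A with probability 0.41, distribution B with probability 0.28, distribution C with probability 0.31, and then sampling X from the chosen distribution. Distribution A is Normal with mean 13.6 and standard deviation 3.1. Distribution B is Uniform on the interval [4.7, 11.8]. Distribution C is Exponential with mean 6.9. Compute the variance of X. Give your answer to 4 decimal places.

Per component, A: μ=13.6, E[X²]=194.57; B: μ=8.25, E[X²]=72.2633; C: μ=6.9, E[X²]=95.22.
E[X] = 0.41·13.6 + 0.28·8.25 + 0.31·6.9 = 10.025.
E[X²] = 0.41·194.57 + 0.28·72.2633 + 0.31·95.22 = 129.526.
Var(X) = E[X²] − (E[X])² = 129.526 − 100.501 = 29.025.

29.0250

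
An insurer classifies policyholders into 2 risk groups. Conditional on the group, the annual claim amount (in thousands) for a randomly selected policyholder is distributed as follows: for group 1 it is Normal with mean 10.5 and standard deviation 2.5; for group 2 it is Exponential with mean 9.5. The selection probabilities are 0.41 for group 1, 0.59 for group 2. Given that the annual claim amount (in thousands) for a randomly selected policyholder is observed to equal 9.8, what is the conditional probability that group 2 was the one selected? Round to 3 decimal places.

0.260

Likelihoods f(9.8 | ·): 1: 0.153443; 2: 0.0375204.
Posterior ∝ prior × likelihood. Numerator for 2: 0.59·0.0375204 = 0.022137.
Normalizing constant: 0.41·0.153443 + 0.59·0.0375204 = 0.0850485.
P(2 | observation) = 0.022137 / 0.0850485 = 0.260287.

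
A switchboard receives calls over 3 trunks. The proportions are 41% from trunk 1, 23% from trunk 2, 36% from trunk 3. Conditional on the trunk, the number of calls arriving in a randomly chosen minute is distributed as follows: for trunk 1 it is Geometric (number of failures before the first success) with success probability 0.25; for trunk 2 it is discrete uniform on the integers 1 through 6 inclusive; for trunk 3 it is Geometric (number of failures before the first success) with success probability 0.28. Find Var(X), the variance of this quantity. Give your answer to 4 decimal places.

9.0190

Per component, 1: μ=3, E[X²]=21; 2: μ=3.5, E[X²]=15.1667; 3: μ=2.57143, E[X²]=15.7959.
E[X] = 0.41·3 + 0.23·3.5 + 0.36·2.57143 = 2.96071.
E[X²] = 0.41·21 + 0.23·15.1667 + 0.36·15.7959 = 17.7849.
Var(X) = E[X²] − (E[X])² = 17.7849 − 8.76583 = 9.01903.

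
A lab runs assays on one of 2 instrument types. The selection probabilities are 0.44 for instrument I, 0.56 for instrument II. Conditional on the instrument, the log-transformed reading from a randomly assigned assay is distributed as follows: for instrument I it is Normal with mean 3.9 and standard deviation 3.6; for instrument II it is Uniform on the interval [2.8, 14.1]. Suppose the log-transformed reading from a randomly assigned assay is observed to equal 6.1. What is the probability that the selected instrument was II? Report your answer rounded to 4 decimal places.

0.5506

Likelihoods f(6.1 | ·): I: 0.0919417; II: 0.0884956.
Posterior ∝ prior × likelihood. Numerator for II: 0.56·0.0884956 = 0.0495575.
Normalizing constant: 0.44·0.0919417 + 0.56·0.0884956 = 0.0900119.
P(II | observation) = 0.0495575 / 0.0900119 = 0.550567.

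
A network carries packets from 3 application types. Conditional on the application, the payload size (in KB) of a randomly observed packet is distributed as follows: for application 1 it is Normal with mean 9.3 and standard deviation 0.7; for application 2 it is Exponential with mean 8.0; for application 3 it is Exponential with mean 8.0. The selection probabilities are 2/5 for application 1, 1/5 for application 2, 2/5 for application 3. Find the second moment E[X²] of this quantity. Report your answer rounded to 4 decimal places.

For each component E[X²] = Var + (mean)², giving 1: 86.98; 2: 128; 3: 128.
Overall E[X²] = 0.4·86.98 + 0.2·128 + 0.4·128 = 111.592.

111.5920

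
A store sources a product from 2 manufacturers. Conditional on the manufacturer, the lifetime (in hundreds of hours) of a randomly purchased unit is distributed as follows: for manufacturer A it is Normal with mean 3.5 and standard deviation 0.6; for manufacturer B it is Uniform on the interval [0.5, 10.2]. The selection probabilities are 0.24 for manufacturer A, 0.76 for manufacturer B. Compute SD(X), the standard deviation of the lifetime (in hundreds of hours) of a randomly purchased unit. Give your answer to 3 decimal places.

2.583

Per component, A: μ=3.5, E[X²]=12.61; B: μ=5.35, E[X²]=36.4633.
E[X] = 0.24·3.5 + 0.76·5.35 = 4.906.
E[X²] = 0.24·12.61 + 0.76·36.4633 = 30.7385.
Var(X) = E[X²] − (E[X])² = 30.7385 − 24.0688 = 6.6697.
SD(X) = √6.6697 = 2.58258.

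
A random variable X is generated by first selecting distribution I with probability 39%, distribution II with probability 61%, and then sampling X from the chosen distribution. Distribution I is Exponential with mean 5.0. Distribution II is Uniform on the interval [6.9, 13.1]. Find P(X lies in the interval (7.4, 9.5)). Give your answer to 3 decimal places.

Conditional on each component, P(7.4 < X < 9.5): I: 0.0780691; II: 0.33871.
By total probability, P(7.4 < X < 9.5) = 0.39·0.0780691 + 0.61·0.33871 = 0.23706.

0.237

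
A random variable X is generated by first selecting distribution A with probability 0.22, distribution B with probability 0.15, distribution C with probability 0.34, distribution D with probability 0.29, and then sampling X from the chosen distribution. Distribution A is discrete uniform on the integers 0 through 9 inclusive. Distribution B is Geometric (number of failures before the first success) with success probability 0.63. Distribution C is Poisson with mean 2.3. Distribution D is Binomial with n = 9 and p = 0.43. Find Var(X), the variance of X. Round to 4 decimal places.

Per component, A: μ=4.5, E[X²]=28.5; B: μ=0.587302, E[X²]=1.27715; C: μ=2.3, E[X²]=7.59; D: μ=3.87, E[X²]=17.1828.
E[X] = 0.22·4.5 + 0.15·0.587302 + 0.34·2.3 + 0.29·3.87 = 2.9824.
E[X²] = 0.22·28.5 + 0.15·1.27715 + 0.34·7.59 + 0.29·17.1828 = 14.0252.
Var(X) = E[X²] − (E[X])² = 14.0252 − 8.89468 = 5.1305.

5.1305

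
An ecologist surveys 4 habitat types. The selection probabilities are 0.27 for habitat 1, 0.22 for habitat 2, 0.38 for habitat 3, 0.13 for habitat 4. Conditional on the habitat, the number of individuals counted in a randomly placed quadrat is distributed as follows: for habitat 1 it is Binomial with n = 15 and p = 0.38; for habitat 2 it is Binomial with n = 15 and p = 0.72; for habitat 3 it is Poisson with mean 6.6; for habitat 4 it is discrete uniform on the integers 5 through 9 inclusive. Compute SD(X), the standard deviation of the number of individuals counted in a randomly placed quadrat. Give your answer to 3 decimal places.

Per component, 1: μ=5.7, E[X²]=36.024; 2: μ=10.8, E[X²]=119.664; 3: μ=6.6, E[X²]=50.16; 4: μ=7, E[X²]=51.
E[X] = 0.27·5.7 + 0.22·10.8 + 0.38·6.6 + 0.13·7 = 7.333.
E[X²] = 0.27·36.024 + 0.22·119.664 + 0.38·50.16 + 0.13·51 = 61.7434.
Var(X) = E[X²] − (E[X])² = 61.7434 − 53.7729 = 7.97047.
SD(X) = √7.97047 = 2.8232.

2.823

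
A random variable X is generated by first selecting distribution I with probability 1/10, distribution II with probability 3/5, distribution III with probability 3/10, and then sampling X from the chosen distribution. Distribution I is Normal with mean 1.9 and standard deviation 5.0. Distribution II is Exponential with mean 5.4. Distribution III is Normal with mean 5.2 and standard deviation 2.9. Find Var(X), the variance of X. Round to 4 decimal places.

23.5879

Per component, I: μ=1.9, E[X²]=28.61; II: μ=5.4, E[X²]=58.32; III: μ=5.2, E[X²]=35.45.
E[X] = 0.1·1.9 + 0.6·5.4 + 0.3·5.2 = 4.99.
E[X²] = 0.1·28.61 + 0.6·58.32 + 0.3·35.45 = 48.488.
Var(X) = E[X²] − (E[X])² = 48.488 − 24.9001 = 23.5879.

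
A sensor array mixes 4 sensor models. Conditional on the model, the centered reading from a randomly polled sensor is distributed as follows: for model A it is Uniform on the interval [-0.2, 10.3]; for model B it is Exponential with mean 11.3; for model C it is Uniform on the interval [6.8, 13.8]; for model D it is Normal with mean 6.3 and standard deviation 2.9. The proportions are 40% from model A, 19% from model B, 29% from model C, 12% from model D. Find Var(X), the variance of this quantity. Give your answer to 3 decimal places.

37.552

Per component, A: μ=5.05, E[X²]=34.69; B: μ=11.3, E[X²]=255.38; C: μ=10.3, E[X²]=110.173; D: μ=6.3, E[X²]=48.1.
E[X] = 0.4·5.05 + 0.19·11.3 + 0.29·10.3 + 0.12·6.3 = 7.91.
E[X²] = 0.4·34.69 + 0.19·255.38 + 0.29·110.173 + 0.12·48.1 = 100.12.
Var(X) = E[X²] − (E[X])² = 100.12 − 62.5681 = 37.5524.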